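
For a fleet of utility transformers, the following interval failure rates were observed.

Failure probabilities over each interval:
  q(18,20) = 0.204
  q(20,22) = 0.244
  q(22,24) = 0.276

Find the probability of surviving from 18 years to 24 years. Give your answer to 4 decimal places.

Survival from 18 to 24 is the product of surviving each interval: (1 − 0.204) × (1 − 0.244) × (1 − 0.276).
= 0.796 × 0.756 × 0.724 = 0.435686.

0.4357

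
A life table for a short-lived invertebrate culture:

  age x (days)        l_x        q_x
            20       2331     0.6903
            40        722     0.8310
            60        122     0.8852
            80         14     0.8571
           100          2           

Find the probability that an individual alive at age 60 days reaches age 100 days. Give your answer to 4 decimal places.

The conditional survival probability is l_100/l_60 = 2/122 = 0.016393.

0.0164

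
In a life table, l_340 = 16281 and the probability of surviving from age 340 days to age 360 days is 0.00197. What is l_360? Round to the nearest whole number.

l_360 = l_340 × p = 16281 × 0.00197 = 32.

32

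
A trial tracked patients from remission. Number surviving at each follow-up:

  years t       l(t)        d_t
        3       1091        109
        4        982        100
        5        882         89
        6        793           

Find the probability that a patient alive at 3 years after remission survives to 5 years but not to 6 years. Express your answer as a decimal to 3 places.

This is the probability of reaching 5 but not 6, conditional on being alive at 3: (l(5) − l(6)) / l(3).
= (882 − 793) / 1091 = 89 / 1091 = 0.081577.

0.082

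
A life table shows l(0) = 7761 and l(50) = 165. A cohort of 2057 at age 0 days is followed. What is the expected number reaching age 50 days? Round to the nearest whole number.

44

The relevant probability is 165/7761 = 0.021260.
Expected number = 2057 × 0.021260 = 44.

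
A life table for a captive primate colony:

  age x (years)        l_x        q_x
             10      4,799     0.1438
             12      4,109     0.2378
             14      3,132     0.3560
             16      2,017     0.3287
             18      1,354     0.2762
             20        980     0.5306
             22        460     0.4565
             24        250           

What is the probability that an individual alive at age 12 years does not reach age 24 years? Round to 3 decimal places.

0.939

P(die before 24 | alive at 12) = 1 − l_24/l_12 = 1 − 250/4,109 = (3,859)/4,109 = 0.939158.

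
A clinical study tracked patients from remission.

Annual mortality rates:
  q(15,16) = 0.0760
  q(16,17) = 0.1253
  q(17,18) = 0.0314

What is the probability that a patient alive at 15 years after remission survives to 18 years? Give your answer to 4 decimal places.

Survival from 15 to 18 is the product of surviving each interval: (1 − 0.0760) × (1 − 0.1253) × (1 − 0.0314).
= 0.9240 × 0.8747 × 0.9686 = 0.782845.

0.7828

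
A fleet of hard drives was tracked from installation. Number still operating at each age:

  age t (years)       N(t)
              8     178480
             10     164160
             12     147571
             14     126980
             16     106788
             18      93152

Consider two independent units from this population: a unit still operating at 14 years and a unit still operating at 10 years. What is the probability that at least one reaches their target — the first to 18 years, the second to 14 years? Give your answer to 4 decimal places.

0.9397

p₁ = N(18)/N(14) = 93152/126980 = 0.733596; p₂ = N(14)/N(10) = 126980/164160 = 0.773514.
P(at least one) = 1 − (1−p₁)(1−p₂) = 1 − 0.266404 × 0.226486 = 0.939663.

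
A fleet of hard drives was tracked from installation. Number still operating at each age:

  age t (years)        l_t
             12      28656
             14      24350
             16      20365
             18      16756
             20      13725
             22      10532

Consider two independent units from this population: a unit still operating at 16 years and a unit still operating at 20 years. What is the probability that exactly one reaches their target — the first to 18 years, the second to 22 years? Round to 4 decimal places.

p₁ = l_18/l_16 = 16756/20365 = 0.822784; p₂ = l_22/l_20 = 10532/13725 = 0.767359.
P(exactly one) = p₁(1−p₂) + (1−p₁)p₂ = 0.191413 + 0.135988 = 0.327402.

0.3274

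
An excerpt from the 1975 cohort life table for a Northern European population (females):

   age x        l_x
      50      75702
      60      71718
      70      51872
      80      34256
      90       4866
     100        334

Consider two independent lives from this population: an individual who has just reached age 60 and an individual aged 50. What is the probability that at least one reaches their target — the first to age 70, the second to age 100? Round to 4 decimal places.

p₁ = l_70/l_60 = 51872/71718 = 0.723277; p₂ = l_100/l_50 = 334/75702 = 0.004412.
P(at least one) = 1 − (1−p₁)(1−p₂) = 1 − 0.276723 × 0.995588 = 0.724498.

0.7245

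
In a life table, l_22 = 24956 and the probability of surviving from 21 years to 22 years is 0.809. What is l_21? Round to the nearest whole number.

30848

l_21 = l_22 / p = 24956 / 0.809 = 30848.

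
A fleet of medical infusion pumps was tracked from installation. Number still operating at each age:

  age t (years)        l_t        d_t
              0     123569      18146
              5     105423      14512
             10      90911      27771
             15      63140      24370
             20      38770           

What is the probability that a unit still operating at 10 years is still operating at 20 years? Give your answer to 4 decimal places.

The conditional survival probability is l_20/l_10 = 38770/90911 = 0.426461.

0.4265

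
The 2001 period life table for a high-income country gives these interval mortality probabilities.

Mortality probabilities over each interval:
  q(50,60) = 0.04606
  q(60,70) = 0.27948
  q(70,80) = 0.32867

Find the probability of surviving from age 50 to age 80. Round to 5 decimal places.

The overall survival probability is (1 − 0.04606) × (1 − 0.27948) × (1 − 0.32867).
= 0.95394 × 0.72052 × 0.67133 = 0.461427.

0.46143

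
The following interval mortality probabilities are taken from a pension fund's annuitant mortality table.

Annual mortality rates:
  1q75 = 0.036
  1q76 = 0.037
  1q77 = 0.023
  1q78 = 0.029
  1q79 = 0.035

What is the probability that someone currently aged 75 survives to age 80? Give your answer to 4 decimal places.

The overall survival probability is (1 − 0.036) × (1 − 0.037) × (1 − 0.023) × (1 − 0.029) × (1 − 0.035).
= 0.964 × 0.963 × 0.977 × 0.971 × 0.965 = 0.849854.

0.8499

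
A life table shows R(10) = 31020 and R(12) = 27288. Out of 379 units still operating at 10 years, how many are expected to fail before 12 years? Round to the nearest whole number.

The relevant probability is 1 − 27288/31020 = 0.120309.
Expected number = 379 × 0.120309 = 46.

46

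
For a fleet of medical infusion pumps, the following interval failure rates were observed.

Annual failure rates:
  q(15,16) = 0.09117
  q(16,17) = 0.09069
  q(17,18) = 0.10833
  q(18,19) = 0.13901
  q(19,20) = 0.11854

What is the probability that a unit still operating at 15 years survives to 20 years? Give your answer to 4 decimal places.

The overall survival probability is (1 − 0.09117) × (1 − 0.09069) × (1 − 0.10833) × (1 − 0.13901) × (1 − 0.11854).
= 0.90883 × 0.90931 × 0.89167 × 0.86099 × 0.88146 = 0.559242.

0.5592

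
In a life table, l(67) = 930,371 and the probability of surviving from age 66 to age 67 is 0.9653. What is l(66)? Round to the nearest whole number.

l(66) = l(67) / p = 930,371 / 0.9653 = 963815.

963815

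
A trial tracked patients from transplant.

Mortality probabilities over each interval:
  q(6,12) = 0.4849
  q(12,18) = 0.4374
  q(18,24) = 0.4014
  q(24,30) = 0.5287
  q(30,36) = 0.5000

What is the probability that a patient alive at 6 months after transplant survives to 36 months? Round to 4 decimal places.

P(survive 6→36) = (1 − 0.4849) × (1 − 0.4374) × (1 − 0.4014) × (1 − 0.5287) × (1 − 0.5000).
= 0.5151 × 0.5626 × 0.5986 × 0.4713 × 0.5000 = 0.040879.

0.0409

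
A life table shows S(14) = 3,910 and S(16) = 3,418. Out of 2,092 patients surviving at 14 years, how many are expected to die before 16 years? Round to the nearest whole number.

The relevant probability is 1 − 3,418/3,910 = 0.125831.
Expected number = 2,092 × 0.125831 = 263.

263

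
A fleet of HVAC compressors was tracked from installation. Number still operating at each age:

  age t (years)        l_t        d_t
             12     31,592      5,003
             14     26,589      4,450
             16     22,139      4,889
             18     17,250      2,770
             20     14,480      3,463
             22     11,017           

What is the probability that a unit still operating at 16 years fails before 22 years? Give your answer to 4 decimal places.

0.5024

P(fail before 22 | operational at 16) = 1 − l_22/l_16 = 1 − 11,017/22,139 = (11,122)/22,139 = 0.502371.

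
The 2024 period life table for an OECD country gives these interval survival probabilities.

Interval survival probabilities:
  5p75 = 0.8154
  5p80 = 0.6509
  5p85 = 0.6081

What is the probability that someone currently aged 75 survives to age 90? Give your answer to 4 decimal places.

0.3227

The overall survival probability is 0.8154 × 0.6509 × 0.6081.
= 0.322745.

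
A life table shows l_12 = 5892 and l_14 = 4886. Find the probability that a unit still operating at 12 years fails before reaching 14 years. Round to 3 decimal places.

P(fail before 14 | operational at 12) = 1 − l_14/l_12 = 1 − 4886/5892 = (1006)/5892 = 0.170740.

0.171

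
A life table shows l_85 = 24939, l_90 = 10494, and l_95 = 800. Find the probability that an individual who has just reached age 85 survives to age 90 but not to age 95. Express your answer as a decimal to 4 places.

0.3887

We want 5|5q85 = (l_90 − l_95)/l_85.
This is the probability of reaching 90 but not 95, conditional on being alive at 85: (l_90 − l_95) / l_85.
= (10494 − 800) / 24939 = 9694 / 24939 = 0.388708.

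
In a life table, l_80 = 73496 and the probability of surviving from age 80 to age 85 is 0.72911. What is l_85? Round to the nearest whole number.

53587

l_85 = l_80 × p = 73496 × 0.72911 = 53587.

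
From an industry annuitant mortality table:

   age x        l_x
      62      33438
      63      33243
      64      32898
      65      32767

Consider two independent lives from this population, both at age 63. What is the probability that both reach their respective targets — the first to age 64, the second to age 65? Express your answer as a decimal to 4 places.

0.9755

p₁ = l_64/l_63 = 32898/33243 = 0.989622; p₂ = l_65/l_63 = 32767/33243 = 0.985681.
P(both) = p₁ × p₂ = 0.989622 × 0.985681 = 0.975452.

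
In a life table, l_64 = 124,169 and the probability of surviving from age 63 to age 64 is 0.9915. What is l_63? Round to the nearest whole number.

125233

l_63 = l_64 / p = 124,169 / 0.9915 = 125233.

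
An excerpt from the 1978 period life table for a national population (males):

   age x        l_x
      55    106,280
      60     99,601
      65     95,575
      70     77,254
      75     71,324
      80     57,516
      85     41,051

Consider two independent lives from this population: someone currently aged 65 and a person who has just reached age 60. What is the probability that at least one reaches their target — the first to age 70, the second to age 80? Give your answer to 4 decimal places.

0.9190

p₁ = l_70/l_65 = 77,254/95,575 = 0.808308; p₂ = l_80/l_60 = 57,516/99,601 = 0.577464.
P(at least one) = 1 − (1−p₁)(1−p₂) = 1 − 0.191692 × 0.422536 = 0.919003.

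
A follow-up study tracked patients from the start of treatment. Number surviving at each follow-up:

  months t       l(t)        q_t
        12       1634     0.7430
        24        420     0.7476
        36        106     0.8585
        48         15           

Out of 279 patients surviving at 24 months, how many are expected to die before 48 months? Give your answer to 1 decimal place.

The relevant probability is 1 − 15/420 = 0.964286.
Expected number = 279 × 0.964286 = 269.0.

269.0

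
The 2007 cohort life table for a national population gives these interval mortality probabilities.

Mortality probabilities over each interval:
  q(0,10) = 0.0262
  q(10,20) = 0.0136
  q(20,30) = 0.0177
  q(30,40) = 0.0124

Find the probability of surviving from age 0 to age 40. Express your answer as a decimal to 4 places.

Chaining the interval survival probabilities: (1 − 0.0262) × (1 − 0.0136) × (1 − 0.0177) × (1 − 0.0124).
= 0.9738 × 0.9864 × 0.9823 × 0.9876 = 0.931854.

0.9319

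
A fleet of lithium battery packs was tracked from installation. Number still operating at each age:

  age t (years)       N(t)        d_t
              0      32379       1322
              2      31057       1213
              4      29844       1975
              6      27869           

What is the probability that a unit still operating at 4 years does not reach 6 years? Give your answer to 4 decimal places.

P(fail before 6 | operational at 4) = 1 − N(6)/N(4) = 1 − 27869/29844 = (1975)/29844 = 0.066177.

0.0662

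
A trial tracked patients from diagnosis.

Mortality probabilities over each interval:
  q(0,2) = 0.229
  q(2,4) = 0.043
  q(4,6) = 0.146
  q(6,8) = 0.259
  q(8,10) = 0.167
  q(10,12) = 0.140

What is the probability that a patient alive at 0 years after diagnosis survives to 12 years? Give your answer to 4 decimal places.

Survival from 0 to 12 is the product of surviving each interval: (1 − 0.229) × (1 − 0.043) × (1 − 0.146) × (1 − 0.259) × (1 − 0.167) × (1 − 0.140).
= 0.771 × 0.957 × 0.854 × 0.741 × 0.833 × 0.860 = 0.334492.

0.3345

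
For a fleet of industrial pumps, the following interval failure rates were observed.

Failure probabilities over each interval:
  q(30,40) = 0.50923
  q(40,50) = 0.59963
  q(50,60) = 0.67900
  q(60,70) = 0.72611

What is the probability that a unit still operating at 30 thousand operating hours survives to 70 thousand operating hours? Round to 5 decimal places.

0.01728

Survival from 30 to 70 is the product of surviving each interval: (1 − 0.50923) × (1 − 0.59963) × (1 − 0.67900) × (1 − 0.72611).
= 0.49077 × 0.40037 × 0.32100 × 0.27389 = 0.017275.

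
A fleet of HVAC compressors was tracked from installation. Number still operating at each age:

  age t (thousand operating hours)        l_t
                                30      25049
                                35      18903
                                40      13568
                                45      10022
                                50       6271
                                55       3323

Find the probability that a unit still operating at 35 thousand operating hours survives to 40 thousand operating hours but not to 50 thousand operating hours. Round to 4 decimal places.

0.3860

This is the probability of reaching 40 but not 50, conditional on being operational at 35: (l_40 − l_50) / l_35.
= (13568 − 6271) / 18903 = 7297 / 18903 = 0.386023.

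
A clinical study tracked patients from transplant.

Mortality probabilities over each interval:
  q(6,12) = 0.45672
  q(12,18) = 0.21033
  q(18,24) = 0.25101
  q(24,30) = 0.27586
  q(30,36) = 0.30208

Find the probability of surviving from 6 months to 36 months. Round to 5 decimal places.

0.16240

The overall survival probability is (1 − 0.45672) × (1 − 0.21033) × (1 − 0.25101) × (1 − 0.27586) × (1 − 0.30208).
= 0.54328 × 0.78967 × 0.74899 × 0.72414 × 0.69792 = 0.162395.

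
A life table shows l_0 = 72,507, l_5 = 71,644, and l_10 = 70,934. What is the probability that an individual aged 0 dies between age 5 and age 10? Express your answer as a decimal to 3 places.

We want 5|5q0 = (l_5 − l_10)/l_0.
This is the probability of reaching 5 but not 10, conditional on being alive at 0: (l_5 − l_10) / l_0.
= (71,644 − 70,934) / 72,507 = 710 / 72,507 = 0.009792.

0.010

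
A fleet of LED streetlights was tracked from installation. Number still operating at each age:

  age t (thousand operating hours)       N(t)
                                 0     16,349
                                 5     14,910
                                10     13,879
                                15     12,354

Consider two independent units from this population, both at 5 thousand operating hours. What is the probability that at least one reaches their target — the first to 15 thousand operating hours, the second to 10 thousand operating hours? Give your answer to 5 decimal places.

p₁ = N(15)/N(5) = 12,354/14,910 = 0.828571; p₂ = N(10)/N(5) = 13,879/14,910 = 0.930852.
P(at least one) = 1 − (1−p₁)(1−p₂) = 1 − 0.171429 × 0.069148 = 0.988146.

0.98815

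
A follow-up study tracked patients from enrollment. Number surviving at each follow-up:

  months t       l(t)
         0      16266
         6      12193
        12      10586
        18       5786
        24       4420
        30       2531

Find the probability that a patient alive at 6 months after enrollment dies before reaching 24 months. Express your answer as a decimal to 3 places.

P(die before 24 | alive at 6) = 1 − l(24)/l(6) = 1 − 4420/12193 = (7773)/12193 = 0.637497.

0.637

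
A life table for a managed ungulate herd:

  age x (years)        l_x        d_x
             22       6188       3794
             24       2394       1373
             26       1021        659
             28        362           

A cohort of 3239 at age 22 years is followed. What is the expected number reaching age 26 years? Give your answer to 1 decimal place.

The relevant probability is 1021/6188 = 0.164997.
Expected number = 3239 × 0.164997 = 534.4.

534.4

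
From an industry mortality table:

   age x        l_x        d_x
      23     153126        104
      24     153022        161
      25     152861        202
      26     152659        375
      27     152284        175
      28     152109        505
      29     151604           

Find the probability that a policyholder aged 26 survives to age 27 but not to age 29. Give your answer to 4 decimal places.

This is the probability of reaching 27 but not 29, conditional on being alive at 26: (l_27 − l_29) / l_26.
= (152284 − 151604) / 152659 = 680 / 152659 = 0.004454.

0.0045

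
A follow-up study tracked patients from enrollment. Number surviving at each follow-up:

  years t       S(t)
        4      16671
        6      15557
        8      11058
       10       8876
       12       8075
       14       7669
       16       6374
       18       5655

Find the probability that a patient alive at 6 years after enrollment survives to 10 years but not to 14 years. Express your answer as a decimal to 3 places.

0.078

This is the probability of reaching 10 but not 14, conditional on being alive at 6: (S(10) − S(14)) / S(6).
= (8876 − 7669) / 15557 = 1207 / 15557 = 0.077586.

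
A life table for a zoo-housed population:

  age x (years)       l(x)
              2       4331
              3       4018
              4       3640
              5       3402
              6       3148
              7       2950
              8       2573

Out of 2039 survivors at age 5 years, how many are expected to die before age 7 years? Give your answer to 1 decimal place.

270.9

The relevant probability is 1 − 2950/3402 = 0.132863.
Expected number = 2039 × 0.132863 = 270.9.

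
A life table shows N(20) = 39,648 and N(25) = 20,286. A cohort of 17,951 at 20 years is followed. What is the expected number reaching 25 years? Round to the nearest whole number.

The relevant probability is 20,286/39,648 = 0.511653.
Expected number = 17,951 × 0.511653 = 9185.

9185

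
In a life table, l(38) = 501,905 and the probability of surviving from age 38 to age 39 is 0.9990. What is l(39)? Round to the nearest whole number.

501403

l(39) = l(38) × p = 501,905 × 0.9990 = 501403.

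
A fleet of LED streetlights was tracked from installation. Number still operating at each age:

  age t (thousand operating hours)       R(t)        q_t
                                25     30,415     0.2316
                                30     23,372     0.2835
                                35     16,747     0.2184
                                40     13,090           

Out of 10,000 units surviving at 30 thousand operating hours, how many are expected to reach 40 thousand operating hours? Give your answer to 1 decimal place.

The relevant probability is 13,090/23,372 = 0.560072.
Expected number = 10,000 × 0.560072 = 5600.7.

5600.7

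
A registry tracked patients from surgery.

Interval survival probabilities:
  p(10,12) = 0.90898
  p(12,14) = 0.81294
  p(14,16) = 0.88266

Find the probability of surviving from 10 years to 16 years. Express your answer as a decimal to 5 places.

0.65224

Survival from 10 to 16 is the product of surviving each interval: 0.90898 × 0.81294 × 0.88266.
= 0.652238.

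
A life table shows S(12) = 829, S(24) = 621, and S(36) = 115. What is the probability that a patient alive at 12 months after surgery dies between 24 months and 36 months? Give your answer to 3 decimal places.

This is the probability of reaching 24 but not 36, conditional on being alive at 12: (S(24) − S(36)) / S(12).
= (621 − 115) / 829 = 506 / 829 = 0.610374.

0.610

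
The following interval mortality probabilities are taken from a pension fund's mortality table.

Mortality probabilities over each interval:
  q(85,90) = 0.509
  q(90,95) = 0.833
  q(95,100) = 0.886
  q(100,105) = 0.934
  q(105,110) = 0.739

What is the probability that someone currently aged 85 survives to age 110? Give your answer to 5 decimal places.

Survival from 85 to 110 is the product of surviving each interval: (1 − 0.509) × (1 − 0.833) × (1 − 0.886) × (1 − 0.934) × (1 − 0.739).
= 0.491 × 0.167 × 0.114 × 0.066 × 0.261 = 0.000161.

0.00016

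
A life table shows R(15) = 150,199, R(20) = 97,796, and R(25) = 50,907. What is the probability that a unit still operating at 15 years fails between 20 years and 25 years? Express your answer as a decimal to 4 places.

This is the probability of reaching 20 but not 25, conditional on being operational at 15: (R(20) − R(25)) / R(15).
= (97,796 − 50,907) / 150,199 = 46,889 / 150,199 = 0.312179.

0.3122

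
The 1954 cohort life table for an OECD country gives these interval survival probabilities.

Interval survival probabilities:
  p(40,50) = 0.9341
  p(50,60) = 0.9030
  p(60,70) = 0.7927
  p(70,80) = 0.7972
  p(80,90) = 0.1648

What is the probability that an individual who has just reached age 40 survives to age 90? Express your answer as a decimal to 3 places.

Survival from 40 to 90 is the product of surviving each interval: 0.9341 × 0.9030 × 0.7927 × 0.7972 × 0.1648.
= 0.087844.

0.088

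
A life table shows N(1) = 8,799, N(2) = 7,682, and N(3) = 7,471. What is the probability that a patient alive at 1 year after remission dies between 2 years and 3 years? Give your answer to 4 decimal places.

0.0240

This is the probability of reaching 2 but not 3, conditional on being alive at 1: (N(2) − N(3)) / N(1).
= (7,682 − 7,471) / 8,799 = 211 / 8,799 = 0.023980.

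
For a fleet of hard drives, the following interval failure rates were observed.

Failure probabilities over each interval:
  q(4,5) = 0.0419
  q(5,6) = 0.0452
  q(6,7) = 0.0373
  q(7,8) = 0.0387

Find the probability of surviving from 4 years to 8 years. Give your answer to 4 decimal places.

0.8466

The overall survival probability is (1 − 0.0419) × (1 − 0.0452) × (1 − 0.0373) × (1 − 0.0387).
= 0.9581 × 0.9548 × 0.9627 × 0.9613 = 0.846590.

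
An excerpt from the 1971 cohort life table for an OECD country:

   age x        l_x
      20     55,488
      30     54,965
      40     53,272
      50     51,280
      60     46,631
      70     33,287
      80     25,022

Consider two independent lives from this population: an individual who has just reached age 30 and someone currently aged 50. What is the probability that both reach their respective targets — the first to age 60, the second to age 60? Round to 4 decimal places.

0.7715

p₁ = l_60/l_30 = 46,631/54,965 = 0.848376; p₂ = l_60/l_50 = 46,631/51,280 = 0.909341.
P(both) = p₁ × p₂ = 0.848376 × 0.909341 = 0.771463.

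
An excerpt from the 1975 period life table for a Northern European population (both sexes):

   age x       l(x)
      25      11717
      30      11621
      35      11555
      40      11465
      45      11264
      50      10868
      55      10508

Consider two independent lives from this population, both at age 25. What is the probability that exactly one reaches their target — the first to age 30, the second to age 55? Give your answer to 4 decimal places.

p₁ = l(30)/l(25) = 11621/11717 = 0.991807; p₂ = l(55)/l(25) = 10508/11717 = 0.896817.
P(exactly one) = p₁(1−p₂) + (1−p₁)p₂ = 0.102338 + 0.007348 = 0.109685.

0.1097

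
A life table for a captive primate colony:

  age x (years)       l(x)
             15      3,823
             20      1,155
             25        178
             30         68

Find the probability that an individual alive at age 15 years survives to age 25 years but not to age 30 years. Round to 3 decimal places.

0.029

This is the probability of reaching 25 but not 30, conditional on being alive at 15: (l(25) − l(30)) / l(15).
= (178 − 68) / 3,823 = 110 / 3,823 = 0.028773.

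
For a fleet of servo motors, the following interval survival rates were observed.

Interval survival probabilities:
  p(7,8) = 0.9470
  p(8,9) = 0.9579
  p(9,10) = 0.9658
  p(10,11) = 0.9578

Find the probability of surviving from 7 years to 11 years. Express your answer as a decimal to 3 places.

The overall survival probability is 0.9470 × 0.9579 × 0.9658 × 0.9578.
= 0.839136.

0.839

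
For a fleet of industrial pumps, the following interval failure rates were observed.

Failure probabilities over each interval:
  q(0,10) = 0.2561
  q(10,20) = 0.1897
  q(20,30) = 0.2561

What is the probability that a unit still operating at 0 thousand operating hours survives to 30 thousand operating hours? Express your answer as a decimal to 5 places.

0.44841

The overall survival probability is (1 − 0.2561) × (1 − 0.1897) × (1 − 0.2561).
= 0.7439 × 0.8103 × 0.7439 = 0.448410.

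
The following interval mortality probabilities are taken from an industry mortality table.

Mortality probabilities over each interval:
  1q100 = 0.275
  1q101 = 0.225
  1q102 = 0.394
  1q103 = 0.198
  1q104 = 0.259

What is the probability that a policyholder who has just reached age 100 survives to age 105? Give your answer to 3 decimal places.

Survival from 100 to 105 is the product of surviving each interval: (1 − 0.275) × (1 − 0.225) × (1 − 0.394) × (1 − 0.198) × (1 − 0.259).
= 0.725 × 0.775 × 0.606 × 0.802 × 0.741 = 0.202351.

0.202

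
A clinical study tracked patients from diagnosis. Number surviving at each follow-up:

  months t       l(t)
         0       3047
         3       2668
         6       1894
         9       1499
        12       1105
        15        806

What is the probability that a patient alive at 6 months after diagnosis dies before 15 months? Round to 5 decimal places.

0.57445

P(die before 15 | alive at 6) = 1 − l(15)/l(6) = 1 − 806/1894 = (1088)/1894 = 0.574446.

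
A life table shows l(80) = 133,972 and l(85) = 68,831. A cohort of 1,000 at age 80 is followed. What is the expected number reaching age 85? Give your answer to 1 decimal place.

513.8

The relevant probability is 68,831/133,972 = 0.513772.
Expected number = 1,000 × 0.513772 = 513.8.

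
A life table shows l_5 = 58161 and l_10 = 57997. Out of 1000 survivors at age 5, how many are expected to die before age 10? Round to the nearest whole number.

3

The relevant probability is 1 − 57997/58161 = 0.002820.
Expected number = 1000 × 0.002820 = 3.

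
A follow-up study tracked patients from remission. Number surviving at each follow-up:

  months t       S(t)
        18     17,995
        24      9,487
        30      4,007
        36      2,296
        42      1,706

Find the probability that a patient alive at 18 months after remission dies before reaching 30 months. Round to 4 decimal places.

P(die before 30 | alive at 18) = 1 − S(30)/S(18) = 1 − 4,007/17,995 = (13,988)/17,995 = 0.777327.

0.7773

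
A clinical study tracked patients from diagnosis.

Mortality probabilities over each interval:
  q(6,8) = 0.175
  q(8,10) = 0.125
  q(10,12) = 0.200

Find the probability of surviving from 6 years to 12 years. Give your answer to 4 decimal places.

0.5775

Survival from 6 to 12 is the product of surviving each interval: (1 − 0.175) × (1 − 0.125) × (1 − 0.200).
= 0.825 × 0.875 × 0.800 = 0.577500.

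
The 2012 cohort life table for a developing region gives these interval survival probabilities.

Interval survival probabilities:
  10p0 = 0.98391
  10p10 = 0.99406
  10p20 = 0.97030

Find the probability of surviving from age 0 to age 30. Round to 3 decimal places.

The overall survival probability is 0.98391 × 0.99406 × 0.97030.
= 0.949017.

0.949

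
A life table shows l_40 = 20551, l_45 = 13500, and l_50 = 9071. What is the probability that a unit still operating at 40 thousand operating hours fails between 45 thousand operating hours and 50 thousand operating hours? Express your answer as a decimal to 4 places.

0.2155

This is the probability of reaching 45 but not 50, conditional on being operational at 40: (l_45 − l_50) / l_40.
= (13500 − 9071) / 20551 = 4429 / 20551 = 0.215513.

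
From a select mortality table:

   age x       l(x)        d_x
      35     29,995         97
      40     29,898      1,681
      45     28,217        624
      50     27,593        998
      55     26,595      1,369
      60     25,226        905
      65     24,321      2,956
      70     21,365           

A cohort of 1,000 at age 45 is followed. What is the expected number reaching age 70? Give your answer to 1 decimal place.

757.2

The relevant probability is 21,365/28,217 = 0.757168.
Expected number = 1,000 × 0.757168 = 757.2.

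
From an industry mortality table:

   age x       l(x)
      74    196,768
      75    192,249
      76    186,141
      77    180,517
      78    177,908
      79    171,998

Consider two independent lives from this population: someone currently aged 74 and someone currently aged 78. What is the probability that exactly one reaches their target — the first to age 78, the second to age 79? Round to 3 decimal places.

p₁ = l(78)/l(74) = 177,908/196,768 = 0.904151; p₂ = l(79)/l(78) = 171,998/177,908 = 0.966781.
P(exactly one) = p₁(1−p₂) + (1−p₁)p₂ = 0.030035 + 0.092665 = 0.122700.

0.123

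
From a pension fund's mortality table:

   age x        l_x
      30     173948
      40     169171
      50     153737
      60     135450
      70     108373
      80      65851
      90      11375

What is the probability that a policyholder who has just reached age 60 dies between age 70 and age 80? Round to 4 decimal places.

0.3139

We want 10|10q60 = (l_70 − l_80)/l_60.
This is the probability of reaching 70 but not 80, conditional on being alive at 60: (l_70 − l_80) / l_60.
= (108373 − 65851) / 135450 = 42522 / 135450 = 0.313931.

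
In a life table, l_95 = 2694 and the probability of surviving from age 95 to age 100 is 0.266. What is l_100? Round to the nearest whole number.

l_100 = l_95 × p = 2694 × 0.266 = 717.

717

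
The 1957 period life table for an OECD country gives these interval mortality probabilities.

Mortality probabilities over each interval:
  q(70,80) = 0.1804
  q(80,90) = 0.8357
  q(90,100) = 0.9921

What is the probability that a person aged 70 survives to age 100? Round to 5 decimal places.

Chaining the interval survival probabilities: (1 − 0.1804) × (1 − 0.8357) × (1 − 0.9921).
= 0.8196 × 0.1643 × 0.0079 = 0.001064.

0.00106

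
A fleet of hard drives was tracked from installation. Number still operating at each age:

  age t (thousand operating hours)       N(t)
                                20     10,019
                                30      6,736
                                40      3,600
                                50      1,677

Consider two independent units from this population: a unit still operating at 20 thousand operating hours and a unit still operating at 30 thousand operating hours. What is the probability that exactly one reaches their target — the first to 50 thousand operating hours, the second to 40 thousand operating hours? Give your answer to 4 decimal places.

0.5229

p₁ = N(50)/N(20) = 1,677/10,019 = 0.167382; p₂ = N(40)/N(30) = 3,600/6,736 = 0.534442.
P(exactly one) = p₁(1−p₂) + (1−p₁)p₂ = 0.077926 + 0.444986 = 0.522912.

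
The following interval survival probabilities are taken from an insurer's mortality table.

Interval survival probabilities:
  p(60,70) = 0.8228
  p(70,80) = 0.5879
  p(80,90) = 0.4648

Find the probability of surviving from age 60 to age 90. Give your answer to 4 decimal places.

P(survive 60→90) = 0.8228 × 0.5879 × 0.4648.
= 0.224835.

0.2248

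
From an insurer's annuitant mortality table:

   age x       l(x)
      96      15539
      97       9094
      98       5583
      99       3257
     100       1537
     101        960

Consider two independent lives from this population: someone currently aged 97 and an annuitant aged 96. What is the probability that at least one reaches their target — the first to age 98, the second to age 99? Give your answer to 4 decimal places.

0.6948

p₁ = l(98)/l(97) = 5583/9094 = 0.613921; p₂ = l(99)/l(96) = 3257/15539 = 0.209602.
P(at least one) = 1 − (1−p₁)(1−p₂) = 1 − 0.386079 × 0.790398 = 0.694844.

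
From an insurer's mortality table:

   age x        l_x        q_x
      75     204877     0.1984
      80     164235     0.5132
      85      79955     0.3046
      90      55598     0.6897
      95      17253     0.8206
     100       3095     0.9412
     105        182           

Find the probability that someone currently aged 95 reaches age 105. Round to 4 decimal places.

0.0105

We want 10p95 = l_105/l_95.
The conditional survival probability is l_105/l_95 = 182/17253 = 0.010549.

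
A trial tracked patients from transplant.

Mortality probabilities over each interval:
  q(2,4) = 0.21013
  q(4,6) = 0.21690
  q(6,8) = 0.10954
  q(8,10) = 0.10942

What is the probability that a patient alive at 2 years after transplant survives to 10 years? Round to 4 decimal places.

0.4905

P(survive 2→10) = (1 − 0.21013) × (1 − 0.21690) × (1 − 0.10954) × (1 − 0.10942).
= 0.78987 × 0.78310 × 0.89046 × 0.89058 = 0.490524.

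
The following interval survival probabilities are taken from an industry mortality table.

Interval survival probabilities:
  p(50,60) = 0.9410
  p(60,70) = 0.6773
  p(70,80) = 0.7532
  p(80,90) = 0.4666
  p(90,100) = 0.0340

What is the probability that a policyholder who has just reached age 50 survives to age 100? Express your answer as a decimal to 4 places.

Survival from 50 to 100 is the product of surviving each interval: 0.9410 × 0.6773 × 0.7532 × 0.4666 × 0.0340.
= 0.007616.

0.0076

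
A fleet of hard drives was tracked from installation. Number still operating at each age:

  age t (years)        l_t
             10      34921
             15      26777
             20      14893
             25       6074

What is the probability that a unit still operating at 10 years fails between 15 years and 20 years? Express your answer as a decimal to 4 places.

This is the probability of reaching 15 but not 20, conditional on being operational at 10: (l_15 − l_20) / l_10.
= (26777 − 14893) / 34921 = 11884 / 34921 = 0.340311.

0.3403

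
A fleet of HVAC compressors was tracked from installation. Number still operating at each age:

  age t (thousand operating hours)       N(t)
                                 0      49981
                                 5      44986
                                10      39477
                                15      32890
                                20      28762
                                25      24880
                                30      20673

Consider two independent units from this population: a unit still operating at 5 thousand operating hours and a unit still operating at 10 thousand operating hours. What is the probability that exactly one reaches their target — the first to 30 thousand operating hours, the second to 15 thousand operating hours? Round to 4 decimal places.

0.5270

p₁ = N(30)/N(5) = 20673/44986 = 0.459543; p₂ = N(15)/N(10) = 32890/39477 = 0.833143.
P(exactly one) = p₁(1−p₂) + (1−p₁)p₂ = 0.076678 + 0.450278 = 0.526956.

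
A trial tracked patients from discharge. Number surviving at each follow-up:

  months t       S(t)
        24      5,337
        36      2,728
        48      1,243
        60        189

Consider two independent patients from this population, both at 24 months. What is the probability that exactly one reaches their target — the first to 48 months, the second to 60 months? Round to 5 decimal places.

p₁ = S(48)/S(24) = 1,243/5,337 = 0.232902; p₂ = S(60)/S(24) = 189/5,337 = 0.035413.
P(exactly one) = p₁(1−p₂) + (1−p₁)p₂ = 0.224654 + 0.027165 = 0.251819.

0.25182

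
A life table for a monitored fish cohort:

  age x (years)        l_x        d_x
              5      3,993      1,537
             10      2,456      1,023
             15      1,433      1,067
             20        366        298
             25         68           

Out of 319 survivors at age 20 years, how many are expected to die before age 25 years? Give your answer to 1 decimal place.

259.7

The relevant probability is 1 − 68/366 = 0.814208.
Expected number = 319 × 0.814208 = 259.7.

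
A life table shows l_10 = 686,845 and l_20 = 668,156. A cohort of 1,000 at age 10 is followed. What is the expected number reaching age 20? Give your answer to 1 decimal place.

972.8

The relevant probability is 668,156/686,845 = 0.972790.
Expected number = 1,000 × 0.972790 = 972.8.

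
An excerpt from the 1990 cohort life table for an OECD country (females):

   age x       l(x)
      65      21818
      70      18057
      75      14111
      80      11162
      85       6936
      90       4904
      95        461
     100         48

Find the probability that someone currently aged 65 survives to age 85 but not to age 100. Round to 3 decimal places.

0.316

This is the probability of reaching 85 but not 100, conditional on being alive at 65: (l(85) − l(100)) / l(65).
= (6936 − 48) / 21818 = 6888 / 21818 = 0.315703.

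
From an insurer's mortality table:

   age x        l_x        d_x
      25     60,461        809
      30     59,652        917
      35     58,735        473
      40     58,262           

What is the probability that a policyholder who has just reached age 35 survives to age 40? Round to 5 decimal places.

We want 5p35 = l_40/l_35.
The conditional survival probability is l_40/l_35 = 58,262/58,735 = 0.991947.

0.99195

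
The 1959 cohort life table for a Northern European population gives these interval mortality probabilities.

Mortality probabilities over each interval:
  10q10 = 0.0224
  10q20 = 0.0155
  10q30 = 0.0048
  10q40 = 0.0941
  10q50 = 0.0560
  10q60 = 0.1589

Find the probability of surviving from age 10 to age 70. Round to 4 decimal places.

0.6889

Survival from 10 to 70 is the product of surviving each interval: (1 − 0.0224) × (1 − 0.0155) × (1 − 0.0048) × (1 − 0.0941) × (1 − 0.0560) × (1 − 0.1589).
= 0.9776 × 0.9845 × 0.9952 × 0.9059 × 0.9440 × 0.8411 = 0.688949.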